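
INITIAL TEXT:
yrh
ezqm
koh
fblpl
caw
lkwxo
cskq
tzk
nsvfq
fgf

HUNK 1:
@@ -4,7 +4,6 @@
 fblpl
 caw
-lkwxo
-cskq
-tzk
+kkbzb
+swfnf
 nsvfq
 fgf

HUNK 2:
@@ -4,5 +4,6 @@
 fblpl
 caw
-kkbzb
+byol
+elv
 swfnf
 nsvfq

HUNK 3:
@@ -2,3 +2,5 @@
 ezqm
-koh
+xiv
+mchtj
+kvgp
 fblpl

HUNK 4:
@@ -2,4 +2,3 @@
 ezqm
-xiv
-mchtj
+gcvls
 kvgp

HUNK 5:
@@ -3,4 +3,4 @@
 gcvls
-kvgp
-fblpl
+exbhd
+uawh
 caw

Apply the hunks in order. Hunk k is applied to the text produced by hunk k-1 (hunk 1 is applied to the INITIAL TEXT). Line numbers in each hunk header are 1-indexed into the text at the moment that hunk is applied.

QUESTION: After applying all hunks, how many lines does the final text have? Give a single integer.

Answer: 11

Derivation:
Hunk 1: at line 4 remove [lkwxo,cskq,tzk] add [kkbzb,swfnf] -> 9 lines: yrh ezqm koh fblpl caw kkbzb swfnf nsvfq fgf
Hunk 2: at line 4 remove [kkbzb] add [byol,elv] -> 10 lines: yrh ezqm koh fblpl caw byol elv swfnf nsvfq fgf
Hunk 3: at line 2 remove [koh] add [xiv,mchtj,kvgp] -> 12 lines: yrh ezqm xiv mchtj kvgp fblpl caw byol elv swfnf nsvfq fgf
Hunk 4: at line 2 remove [xiv,mchtj] add [gcvls] -> 11 lines: yrh ezqm gcvls kvgp fblpl caw byol elv swfnf nsvfq fgf
Hunk 5: at line 3 remove [kvgp,fblpl] add [exbhd,uawh] -> 11 lines: yrh ezqm gcvls exbhd uawh caw byol elv swfnf nsvfq fgf
Final line count: 11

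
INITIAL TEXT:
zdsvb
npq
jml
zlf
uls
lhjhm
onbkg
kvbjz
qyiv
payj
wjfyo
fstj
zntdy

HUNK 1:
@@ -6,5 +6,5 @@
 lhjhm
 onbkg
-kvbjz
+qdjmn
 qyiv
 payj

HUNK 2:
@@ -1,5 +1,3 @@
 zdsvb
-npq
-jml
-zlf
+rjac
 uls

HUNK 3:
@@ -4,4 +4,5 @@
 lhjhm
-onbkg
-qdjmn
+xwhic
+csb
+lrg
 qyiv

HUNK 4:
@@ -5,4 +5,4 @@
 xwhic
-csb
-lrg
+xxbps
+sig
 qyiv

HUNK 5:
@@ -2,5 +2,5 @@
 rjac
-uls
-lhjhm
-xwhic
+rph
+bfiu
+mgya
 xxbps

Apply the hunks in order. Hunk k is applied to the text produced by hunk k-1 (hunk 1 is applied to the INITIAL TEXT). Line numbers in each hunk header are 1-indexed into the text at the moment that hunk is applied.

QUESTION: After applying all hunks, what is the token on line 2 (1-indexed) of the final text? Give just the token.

Hunk 1: at line 6 remove [kvbjz] add [qdjmn] -> 13 lines: zdsvb npq jml zlf uls lhjhm onbkg qdjmn qyiv payj wjfyo fstj zntdy
Hunk 2: at line 1 remove [npq,jml,zlf] add [rjac] -> 11 lines: zdsvb rjac uls lhjhm onbkg qdjmn qyiv payj wjfyo fstj zntdy
Hunk 3: at line 4 remove [onbkg,qdjmn] add [xwhic,csb,lrg] -> 12 lines: zdsvb rjac uls lhjhm xwhic csb lrg qyiv payj wjfyo fstj zntdy
Hunk 4: at line 5 remove [csb,lrg] add [xxbps,sig] -> 12 lines: zdsvb rjac uls lhjhm xwhic xxbps sig qyiv payj wjfyo fstj zntdy
Hunk 5: at line 2 remove [uls,lhjhm,xwhic] add [rph,bfiu,mgya] -> 12 lines: zdsvb rjac rph bfiu mgya xxbps sig qyiv payj wjfyo fstj zntdy
Final line 2: rjac

Answer: rjac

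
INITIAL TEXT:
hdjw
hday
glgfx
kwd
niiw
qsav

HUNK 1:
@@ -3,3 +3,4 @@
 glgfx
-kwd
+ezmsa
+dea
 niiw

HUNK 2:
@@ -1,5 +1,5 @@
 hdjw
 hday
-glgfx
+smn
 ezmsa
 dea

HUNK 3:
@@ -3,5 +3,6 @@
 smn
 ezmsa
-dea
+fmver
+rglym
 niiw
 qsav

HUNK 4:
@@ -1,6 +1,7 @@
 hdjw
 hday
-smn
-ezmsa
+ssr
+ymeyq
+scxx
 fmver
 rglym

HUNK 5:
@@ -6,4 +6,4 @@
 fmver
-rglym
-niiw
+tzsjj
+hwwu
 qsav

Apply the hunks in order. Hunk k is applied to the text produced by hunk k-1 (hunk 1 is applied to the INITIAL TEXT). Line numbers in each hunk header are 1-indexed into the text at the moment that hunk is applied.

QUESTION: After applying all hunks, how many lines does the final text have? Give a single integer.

Answer: 9

Derivation:
Hunk 1: at line 3 remove [kwd] add [ezmsa,dea] -> 7 lines: hdjw hday glgfx ezmsa dea niiw qsav
Hunk 2: at line 1 remove [glgfx] add [smn] -> 7 lines: hdjw hday smn ezmsa dea niiw qsav
Hunk 3: at line 3 remove [dea] add [fmver,rglym] -> 8 lines: hdjw hday smn ezmsa fmver rglym niiw qsav
Hunk 4: at line 1 remove [smn,ezmsa] add [ssr,ymeyq,scxx] -> 9 lines: hdjw hday ssr ymeyq scxx fmver rglym niiw qsav
Hunk 5: at line 6 remove [rglym,niiw] add [tzsjj,hwwu] -> 9 lines: hdjw hday ssr ymeyq scxx fmver tzsjj hwwu qsav
Final line count: 9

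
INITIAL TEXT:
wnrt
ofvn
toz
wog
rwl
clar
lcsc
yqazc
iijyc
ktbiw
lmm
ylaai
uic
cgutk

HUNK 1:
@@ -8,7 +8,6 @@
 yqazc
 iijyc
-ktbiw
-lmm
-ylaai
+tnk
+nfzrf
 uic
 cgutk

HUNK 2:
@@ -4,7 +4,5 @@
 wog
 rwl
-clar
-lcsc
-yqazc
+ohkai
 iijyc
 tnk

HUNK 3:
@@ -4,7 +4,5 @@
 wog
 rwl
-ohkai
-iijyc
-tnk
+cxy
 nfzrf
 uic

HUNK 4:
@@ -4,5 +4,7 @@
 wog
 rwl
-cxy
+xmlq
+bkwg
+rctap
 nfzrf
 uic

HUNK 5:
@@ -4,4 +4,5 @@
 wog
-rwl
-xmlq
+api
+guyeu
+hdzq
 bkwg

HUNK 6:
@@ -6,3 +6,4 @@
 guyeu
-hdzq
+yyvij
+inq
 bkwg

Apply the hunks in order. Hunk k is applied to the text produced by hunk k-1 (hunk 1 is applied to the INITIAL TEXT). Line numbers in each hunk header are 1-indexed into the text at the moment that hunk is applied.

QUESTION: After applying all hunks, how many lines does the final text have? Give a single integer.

Hunk 1: at line 8 remove [ktbiw,lmm,ylaai] add [tnk,nfzrf] -> 13 lines: wnrt ofvn toz wog rwl clar lcsc yqazc iijyc tnk nfzrf uic cgutk
Hunk 2: at line 4 remove [clar,lcsc,yqazc] add [ohkai] -> 11 lines: wnrt ofvn toz wog rwl ohkai iijyc tnk nfzrf uic cgutk
Hunk 3: at line 4 remove [ohkai,iijyc,tnk] add [cxy] -> 9 lines: wnrt ofvn toz wog rwl cxy nfzrf uic cgutk
Hunk 4: at line 4 remove [cxy] add [xmlq,bkwg,rctap] -> 11 lines: wnrt ofvn toz wog rwl xmlq bkwg rctap nfzrf uic cgutk
Hunk 5: at line 4 remove [rwl,xmlq] add [api,guyeu,hdzq] -> 12 lines: wnrt ofvn toz wog api guyeu hdzq bkwg rctap nfzrf uic cgutk
Hunk 6: at line 6 remove [hdzq] add [yyvij,inq] -> 13 lines: wnrt ofvn toz wog api guyeu yyvij inq bkwg rctap nfzrf uic cgutk
Final line count: 13

Answer: 13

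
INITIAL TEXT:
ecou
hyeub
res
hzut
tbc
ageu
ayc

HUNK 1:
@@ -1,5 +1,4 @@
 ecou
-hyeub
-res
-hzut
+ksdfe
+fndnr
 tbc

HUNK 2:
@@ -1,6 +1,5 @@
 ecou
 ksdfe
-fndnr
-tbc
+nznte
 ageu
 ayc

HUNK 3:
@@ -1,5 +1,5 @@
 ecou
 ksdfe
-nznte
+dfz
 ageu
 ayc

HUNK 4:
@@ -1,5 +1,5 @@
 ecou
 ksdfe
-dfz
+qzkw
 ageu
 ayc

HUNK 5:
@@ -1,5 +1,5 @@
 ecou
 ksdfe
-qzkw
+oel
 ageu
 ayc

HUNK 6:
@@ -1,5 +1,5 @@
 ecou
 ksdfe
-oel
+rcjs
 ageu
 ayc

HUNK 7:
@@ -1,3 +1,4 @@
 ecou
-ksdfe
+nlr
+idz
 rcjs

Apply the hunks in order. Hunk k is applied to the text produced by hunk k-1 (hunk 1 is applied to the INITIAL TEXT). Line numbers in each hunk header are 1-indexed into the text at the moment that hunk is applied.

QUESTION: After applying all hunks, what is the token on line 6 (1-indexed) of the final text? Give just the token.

Answer: ayc

Derivation:
Hunk 1: at line 1 remove [hyeub,res,hzut] add [ksdfe,fndnr] -> 6 lines: ecou ksdfe fndnr tbc ageu ayc
Hunk 2: at line 1 remove [fndnr,tbc] add [nznte] -> 5 lines: ecou ksdfe nznte ageu ayc
Hunk 3: at line 1 remove [nznte] add [dfz] -> 5 lines: ecou ksdfe dfz ageu ayc
Hunk 4: at line 1 remove [dfz] add [qzkw] -> 5 lines: ecou ksdfe qzkw ageu ayc
Hunk 5: at line 1 remove [qzkw] add [oel] -> 5 lines: ecou ksdfe oel ageu ayc
Hunk 6: at line 1 remove [oel] add [rcjs] -> 5 lines: ecou ksdfe rcjs ageu ayc
Hunk 7: at line 1 remove [ksdfe] add [nlr,idz] -> 6 lines: ecou nlr idz rcjs ageu ayc
Final line 6: ayc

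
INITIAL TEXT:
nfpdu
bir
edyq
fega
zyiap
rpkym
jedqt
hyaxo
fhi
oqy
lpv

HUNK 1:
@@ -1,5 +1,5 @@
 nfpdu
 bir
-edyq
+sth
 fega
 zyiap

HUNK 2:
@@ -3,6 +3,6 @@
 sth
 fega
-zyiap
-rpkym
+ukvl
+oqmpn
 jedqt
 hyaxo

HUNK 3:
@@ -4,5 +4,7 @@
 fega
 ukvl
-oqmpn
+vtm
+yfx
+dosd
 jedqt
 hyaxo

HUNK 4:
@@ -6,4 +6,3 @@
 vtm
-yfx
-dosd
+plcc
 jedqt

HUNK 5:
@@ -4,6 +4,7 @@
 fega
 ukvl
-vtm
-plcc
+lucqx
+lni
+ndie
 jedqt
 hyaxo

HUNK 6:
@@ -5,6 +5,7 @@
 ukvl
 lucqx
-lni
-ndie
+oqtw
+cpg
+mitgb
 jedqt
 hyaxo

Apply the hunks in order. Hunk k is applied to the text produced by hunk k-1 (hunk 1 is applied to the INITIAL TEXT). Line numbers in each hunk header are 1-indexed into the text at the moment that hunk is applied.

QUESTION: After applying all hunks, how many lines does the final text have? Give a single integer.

Answer: 14

Derivation:
Hunk 1: at line 1 remove [edyq] add [sth] -> 11 lines: nfpdu bir sth fega zyiap rpkym jedqt hyaxo fhi oqy lpv
Hunk 2: at line 3 remove [zyiap,rpkym] add [ukvl,oqmpn] -> 11 lines: nfpdu bir sth fega ukvl oqmpn jedqt hyaxo fhi oqy lpv
Hunk 3: at line 4 remove [oqmpn] add [vtm,yfx,dosd] -> 13 lines: nfpdu bir sth fega ukvl vtm yfx dosd jedqt hyaxo fhi oqy lpv
Hunk 4: at line 6 remove [yfx,dosd] add [plcc] -> 12 lines: nfpdu bir sth fega ukvl vtm plcc jedqt hyaxo fhi oqy lpv
Hunk 5: at line 4 remove [vtm,plcc] add [lucqx,lni,ndie] -> 13 lines: nfpdu bir sth fega ukvl lucqx lni ndie jedqt hyaxo fhi oqy lpv
Hunk 6: at line 5 remove [lni,ndie] add [oqtw,cpg,mitgb] -> 14 lines: nfpdu bir sth fega ukvl lucqx oqtw cpg mitgb jedqt hyaxo fhi oqy lpv
Final line count: 14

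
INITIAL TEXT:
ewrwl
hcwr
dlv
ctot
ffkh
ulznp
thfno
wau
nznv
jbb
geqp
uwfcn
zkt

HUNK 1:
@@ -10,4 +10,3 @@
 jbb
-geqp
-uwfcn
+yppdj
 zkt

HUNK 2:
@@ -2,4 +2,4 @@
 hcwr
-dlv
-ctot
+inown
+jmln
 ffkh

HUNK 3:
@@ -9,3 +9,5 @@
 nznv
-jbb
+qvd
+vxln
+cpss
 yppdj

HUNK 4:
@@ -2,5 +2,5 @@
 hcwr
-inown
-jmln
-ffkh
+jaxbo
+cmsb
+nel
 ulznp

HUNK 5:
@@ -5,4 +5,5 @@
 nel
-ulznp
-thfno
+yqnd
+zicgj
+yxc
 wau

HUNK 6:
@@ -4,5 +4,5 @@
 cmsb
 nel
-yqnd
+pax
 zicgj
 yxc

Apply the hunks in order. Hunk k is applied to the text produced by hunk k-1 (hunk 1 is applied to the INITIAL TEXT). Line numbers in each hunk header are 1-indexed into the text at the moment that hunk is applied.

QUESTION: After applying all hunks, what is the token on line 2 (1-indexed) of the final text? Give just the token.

Hunk 1: at line 10 remove [geqp,uwfcn] add [yppdj] -> 12 lines: ewrwl hcwr dlv ctot ffkh ulznp thfno wau nznv jbb yppdj zkt
Hunk 2: at line 2 remove [dlv,ctot] add [inown,jmln] -> 12 lines: ewrwl hcwr inown jmln ffkh ulznp thfno wau nznv jbb yppdj zkt
Hunk 3: at line 9 remove [jbb] add [qvd,vxln,cpss] -> 14 lines: ewrwl hcwr inown jmln ffkh ulznp thfno wau nznv qvd vxln cpss yppdj zkt
Hunk 4: at line 2 remove [inown,jmln,ffkh] add [jaxbo,cmsb,nel] -> 14 lines: ewrwl hcwr jaxbo cmsb nel ulznp thfno wau nznv qvd vxln cpss yppdj zkt
Hunk 5: at line 5 remove [ulznp,thfno] add [yqnd,zicgj,yxc] -> 15 lines: ewrwl hcwr jaxbo cmsb nel yqnd zicgj yxc wau nznv qvd vxln cpss yppdj zkt
Hunk 6: at line 4 remove [yqnd] add [pax] -> 15 lines: ewrwl hcwr jaxbo cmsb nel pax zicgj yxc wau nznv qvd vxln cpss yppdj zkt
Final line 2: hcwr

Answer: hcwr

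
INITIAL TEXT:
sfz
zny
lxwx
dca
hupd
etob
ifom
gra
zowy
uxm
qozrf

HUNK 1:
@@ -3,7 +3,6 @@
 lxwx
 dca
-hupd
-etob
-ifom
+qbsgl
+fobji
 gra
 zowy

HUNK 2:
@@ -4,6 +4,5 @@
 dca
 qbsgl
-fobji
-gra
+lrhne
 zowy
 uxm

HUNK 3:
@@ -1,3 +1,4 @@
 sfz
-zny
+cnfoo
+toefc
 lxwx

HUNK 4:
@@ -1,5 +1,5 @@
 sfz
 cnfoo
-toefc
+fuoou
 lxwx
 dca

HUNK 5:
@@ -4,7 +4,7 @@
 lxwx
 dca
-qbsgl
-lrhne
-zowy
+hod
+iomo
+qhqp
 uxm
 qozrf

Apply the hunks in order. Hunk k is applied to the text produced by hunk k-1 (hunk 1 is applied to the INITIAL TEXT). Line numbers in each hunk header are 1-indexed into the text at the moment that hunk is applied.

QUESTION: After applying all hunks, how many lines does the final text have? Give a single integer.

Answer: 10

Derivation:
Hunk 1: at line 3 remove [hupd,etob,ifom] add [qbsgl,fobji] -> 10 lines: sfz zny lxwx dca qbsgl fobji gra zowy uxm qozrf
Hunk 2: at line 4 remove [fobji,gra] add [lrhne] -> 9 lines: sfz zny lxwx dca qbsgl lrhne zowy uxm qozrf
Hunk 3: at line 1 remove [zny] add [cnfoo,toefc] -> 10 lines: sfz cnfoo toefc lxwx dca qbsgl lrhne zowy uxm qozrf
Hunk 4: at line 1 remove [toefc] add [fuoou] -> 10 lines: sfz cnfoo fuoou lxwx dca qbsgl lrhne zowy uxm qozrf
Hunk 5: at line 4 remove [qbsgl,lrhne,zowy] add [hod,iomo,qhqp] -> 10 lines: sfz cnfoo fuoou lxwx dca hod iomo qhqp uxm qozrf
Final line count: 10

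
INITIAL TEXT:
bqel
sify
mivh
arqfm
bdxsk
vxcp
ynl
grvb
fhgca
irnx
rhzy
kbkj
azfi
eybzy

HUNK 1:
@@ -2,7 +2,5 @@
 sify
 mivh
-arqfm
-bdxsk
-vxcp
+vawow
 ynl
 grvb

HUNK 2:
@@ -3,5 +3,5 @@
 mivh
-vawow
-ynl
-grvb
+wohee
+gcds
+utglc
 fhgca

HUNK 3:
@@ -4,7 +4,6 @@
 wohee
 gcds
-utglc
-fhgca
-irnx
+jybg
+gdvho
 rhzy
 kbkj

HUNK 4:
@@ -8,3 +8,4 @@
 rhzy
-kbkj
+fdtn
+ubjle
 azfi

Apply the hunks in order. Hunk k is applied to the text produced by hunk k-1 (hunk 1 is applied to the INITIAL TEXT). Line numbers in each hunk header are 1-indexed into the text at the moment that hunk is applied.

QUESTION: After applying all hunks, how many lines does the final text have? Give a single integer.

Answer: 12

Derivation:
Hunk 1: at line 2 remove [arqfm,bdxsk,vxcp] add [vawow] -> 12 lines: bqel sify mivh vawow ynl grvb fhgca irnx rhzy kbkj azfi eybzy
Hunk 2: at line 3 remove [vawow,ynl,grvb] add [wohee,gcds,utglc] -> 12 lines: bqel sify mivh wohee gcds utglc fhgca irnx rhzy kbkj azfi eybzy
Hunk 3: at line 4 remove [utglc,fhgca,irnx] add [jybg,gdvho] -> 11 lines: bqel sify mivh wohee gcds jybg gdvho rhzy kbkj azfi eybzy
Hunk 4: at line 8 remove [kbkj] add [fdtn,ubjle] -> 12 lines: bqel sify mivh wohee gcds jybg gdvho rhzy fdtn ubjle azfi eybzy
Final line count: 12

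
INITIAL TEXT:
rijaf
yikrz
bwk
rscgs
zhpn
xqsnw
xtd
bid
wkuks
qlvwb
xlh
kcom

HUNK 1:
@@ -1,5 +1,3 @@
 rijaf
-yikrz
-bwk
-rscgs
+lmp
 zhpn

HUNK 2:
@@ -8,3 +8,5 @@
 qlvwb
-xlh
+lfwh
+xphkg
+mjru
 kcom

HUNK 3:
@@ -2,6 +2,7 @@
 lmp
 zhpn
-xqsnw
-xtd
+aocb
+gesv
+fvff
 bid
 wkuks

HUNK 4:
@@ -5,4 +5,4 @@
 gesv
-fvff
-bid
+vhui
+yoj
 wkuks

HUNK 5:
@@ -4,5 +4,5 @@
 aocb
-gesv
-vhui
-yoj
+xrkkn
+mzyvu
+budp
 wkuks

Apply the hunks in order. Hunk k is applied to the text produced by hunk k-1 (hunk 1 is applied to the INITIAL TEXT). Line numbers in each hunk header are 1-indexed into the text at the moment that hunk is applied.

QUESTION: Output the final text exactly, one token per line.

Answer: rijaf
lmp
zhpn
aocb
xrkkn
mzyvu
budp
wkuks
qlvwb
lfwh
xphkg
mjru
kcom

Derivation:
Hunk 1: at line 1 remove [yikrz,bwk,rscgs] add [lmp] -> 10 lines: rijaf lmp zhpn xqsnw xtd bid wkuks qlvwb xlh kcom
Hunk 2: at line 8 remove [xlh] add [lfwh,xphkg,mjru] -> 12 lines: rijaf lmp zhpn xqsnw xtd bid wkuks qlvwb lfwh xphkg mjru kcom
Hunk 3: at line 2 remove [xqsnw,xtd] add [aocb,gesv,fvff] -> 13 lines: rijaf lmp zhpn aocb gesv fvff bid wkuks qlvwb lfwh xphkg mjru kcom
Hunk 4: at line 5 remove [fvff,bid] add [vhui,yoj] -> 13 lines: rijaf lmp zhpn aocb gesv vhui yoj wkuks qlvwb lfwh xphkg mjru kcom
Hunk 5: at line 4 remove [gesv,vhui,yoj] add [xrkkn,mzyvu,budp] -> 13 lines: rijaf lmp zhpn aocb xrkkn mzyvu budp wkuks qlvwb lfwh xphkg mjru kcom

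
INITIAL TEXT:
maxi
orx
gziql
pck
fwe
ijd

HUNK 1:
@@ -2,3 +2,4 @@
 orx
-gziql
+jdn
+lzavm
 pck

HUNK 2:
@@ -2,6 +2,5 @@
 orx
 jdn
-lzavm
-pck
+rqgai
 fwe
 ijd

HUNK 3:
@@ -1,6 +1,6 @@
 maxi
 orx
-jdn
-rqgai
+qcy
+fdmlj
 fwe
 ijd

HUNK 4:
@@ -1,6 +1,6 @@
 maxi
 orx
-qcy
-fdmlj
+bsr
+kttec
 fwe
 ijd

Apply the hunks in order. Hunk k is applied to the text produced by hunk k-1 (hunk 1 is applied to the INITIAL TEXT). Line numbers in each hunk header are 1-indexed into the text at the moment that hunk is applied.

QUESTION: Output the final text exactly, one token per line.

Answer: maxi
orx
bsr
kttec
fwe
ijd

Derivation:
Hunk 1: at line 2 remove [gziql] add [jdn,lzavm] -> 7 lines: maxi orx jdn lzavm pck fwe ijd
Hunk 2: at line 2 remove [lzavm,pck] add [rqgai] -> 6 lines: maxi orx jdn rqgai fwe ijd
Hunk 3: at line 1 remove [jdn,rqgai] add [qcy,fdmlj] -> 6 lines: maxi orx qcy fdmlj fwe ijd
Hunk 4: at line 1 remove [qcy,fdmlj] add [bsr,kttec] -> 6 lines: maxi orx bsr kttec fwe ijd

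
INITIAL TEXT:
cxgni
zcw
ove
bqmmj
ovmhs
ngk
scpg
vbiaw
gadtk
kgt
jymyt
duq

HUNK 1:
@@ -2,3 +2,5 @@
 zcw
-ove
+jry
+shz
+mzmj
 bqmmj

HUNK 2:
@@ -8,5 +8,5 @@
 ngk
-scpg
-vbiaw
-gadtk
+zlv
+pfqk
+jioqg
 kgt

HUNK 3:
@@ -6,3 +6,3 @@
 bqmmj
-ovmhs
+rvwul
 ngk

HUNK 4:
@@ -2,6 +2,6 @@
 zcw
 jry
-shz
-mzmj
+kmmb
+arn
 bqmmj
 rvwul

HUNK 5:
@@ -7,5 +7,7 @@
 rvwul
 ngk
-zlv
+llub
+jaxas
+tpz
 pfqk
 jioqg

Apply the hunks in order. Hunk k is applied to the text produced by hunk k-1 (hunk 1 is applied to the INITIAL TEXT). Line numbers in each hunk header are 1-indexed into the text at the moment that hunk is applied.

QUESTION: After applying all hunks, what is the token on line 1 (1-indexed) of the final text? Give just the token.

Hunk 1: at line 2 remove [ove] add [jry,shz,mzmj] -> 14 lines: cxgni zcw jry shz mzmj bqmmj ovmhs ngk scpg vbiaw gadtk kgt jymyt duq
Hunk 2: at line 8 remove [scpg,vbiaw,gadtk] add [zlv,pfqk,jioqg] -> 14 lines: cxgni zcw jry shz mzmj bqmmj ovmhs ngk zlv pfqk jioqg kgt jymyt duq
Hunk 3: at line 6 remove [ovmhs] add [rvwul] -> 14 lines: cxgni zcw jry shz mzmj bqmmj rvwul ngk zlv pfqk jioqg kgt jymyt duq
Hunk 4: at line 2 remove [shz,mzmj] add [kmmb,arn] -> 14 lines: cxgni zcw jry kmmb arn bqmmj rvwul ngk zlv pfqk jioqg kgt jymyt duq
Hunk 5: at line 7 remove [zlv] add [llub,jaxas,tpz] -> 16 lines: cxgni zcw jry kmmb arn bqmmj rvwul ngk llub jaxas tpz pfqk jioqg kgt jymyt duq
Final line 1: cxgni

Answer: cxgni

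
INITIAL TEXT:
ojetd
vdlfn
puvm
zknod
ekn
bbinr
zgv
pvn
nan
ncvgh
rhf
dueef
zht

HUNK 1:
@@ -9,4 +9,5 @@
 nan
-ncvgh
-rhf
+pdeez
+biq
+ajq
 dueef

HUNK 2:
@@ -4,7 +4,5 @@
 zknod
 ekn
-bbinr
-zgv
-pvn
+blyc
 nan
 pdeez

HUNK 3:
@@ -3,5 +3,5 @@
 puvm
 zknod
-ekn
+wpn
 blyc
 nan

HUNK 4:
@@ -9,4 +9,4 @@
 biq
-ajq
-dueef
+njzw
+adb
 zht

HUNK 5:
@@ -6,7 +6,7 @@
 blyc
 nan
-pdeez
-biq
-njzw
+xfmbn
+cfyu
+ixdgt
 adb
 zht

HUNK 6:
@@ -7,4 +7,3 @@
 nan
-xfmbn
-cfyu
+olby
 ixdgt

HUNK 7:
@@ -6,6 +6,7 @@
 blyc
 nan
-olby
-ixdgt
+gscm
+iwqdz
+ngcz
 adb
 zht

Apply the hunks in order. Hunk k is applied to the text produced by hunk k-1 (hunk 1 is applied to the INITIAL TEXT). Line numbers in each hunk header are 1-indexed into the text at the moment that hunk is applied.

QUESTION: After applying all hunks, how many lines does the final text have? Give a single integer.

Hunk 1: at line 9 remove [ncvgh,rhf] add [pdeez,biq,ajq] -> 14 lines: ojetd vdlfn puvm zknod ekn bbinr zgv pvn nan pdeez biq ajq dueef zht
Hunk 2: at line 4 remove [bbinr,zgv,pvn] add [blyc] -> 12 lines: ojetd vdlfn puvm zknod ekn blyc nan pdeez biq ajq dueef zht
Hunk 3: at line 3 remove [ekn] add [wpn] -> 12 lines: ojetd vdlfn puvm zknod wpn blyc nan pdeez biq ajq dueef zht
Hunk 4: at line 9 remove [ajq,dueef] add [njzw,adb] -> 12 lines: ojetd vdlfn puvm zknod wpn blyc nan pdeez biq njzw adb zht
Hunk 5: at line 6 remove [pdeez,biq,njzw] add [xfmbn,cfyu,ixdgt] -> 12 lines: ojetd vdlfn puvm zknod wpn blyc nan xfmbn cfyu ixdgt adb zht
Hunk 6: at line 7 remove [xfmbn,cfyu] add [olby] -> 11 lines: ojetd vdlfn puvm zknod wpn blyc nan olby ixdgt adb zht
Hunk 7: at line 6 remove [olby,ixdgt] add [gscm,iwqdz,ngcz] -> 12 lines: ojetd vdlfn puvm zknod wpn blyc nan gscm iwqdz ngcz adb zht
Final line count: 12

Answer: 12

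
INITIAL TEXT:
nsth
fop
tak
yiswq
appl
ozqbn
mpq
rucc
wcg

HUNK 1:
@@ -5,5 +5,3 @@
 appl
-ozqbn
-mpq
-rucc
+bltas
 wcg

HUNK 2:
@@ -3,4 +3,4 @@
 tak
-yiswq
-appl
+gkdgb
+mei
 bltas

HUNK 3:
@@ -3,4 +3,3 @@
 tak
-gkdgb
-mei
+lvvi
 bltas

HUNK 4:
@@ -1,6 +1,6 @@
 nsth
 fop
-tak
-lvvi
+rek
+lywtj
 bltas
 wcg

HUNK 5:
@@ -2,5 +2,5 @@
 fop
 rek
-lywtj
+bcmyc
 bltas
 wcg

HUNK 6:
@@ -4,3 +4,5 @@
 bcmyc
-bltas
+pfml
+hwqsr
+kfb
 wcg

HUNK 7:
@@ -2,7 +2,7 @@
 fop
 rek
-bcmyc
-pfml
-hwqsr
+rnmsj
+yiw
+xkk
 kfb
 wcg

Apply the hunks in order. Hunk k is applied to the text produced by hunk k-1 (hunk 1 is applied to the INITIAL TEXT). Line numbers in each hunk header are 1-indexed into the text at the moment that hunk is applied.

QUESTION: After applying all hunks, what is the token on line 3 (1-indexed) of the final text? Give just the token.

Hunk 1: at line 5 remove [ozqbn,mpq,rucc] add [bltas] -> 7 lines: nsth fop tak yiswq appl bltas wcg
Hunk 2: at line 3 remove [yiswq,appl] add [gkdgb,mei] -> 7 lines: nsth fop tak gkdgb mei bltas wcg
Hunk 3: at line 3 remove [gkdgb,mei] add [lvvi] -> 6 lines: nsth fop tak lvvi bltas wcg
Hunk 4: at line 1 remove [tak,lvvi] add [rek,lywtj] -> 6 lines: nsth fop rek lywtj bltas wcg
Hunk 5: at line 2 remove [lywtj] add [bcmyc] -> 6 lines: nsth fop rek bcmyc bltas wcg
Hunk 6: at line 4 remove [bltas] add [pfml,hwqsr,kfb] -> 8 lines: nsth fop rek bcmyc pfml hwqsr kfb wcg
Hunk 7: at line 2 remove [bcmyc,pfml,hwqsr] add [rnmsj,yiw,xkk] -> 8 lines: nsth fop rek rnmsj yiw xkk kfb wcg
Final line 3: rek

Answer: rek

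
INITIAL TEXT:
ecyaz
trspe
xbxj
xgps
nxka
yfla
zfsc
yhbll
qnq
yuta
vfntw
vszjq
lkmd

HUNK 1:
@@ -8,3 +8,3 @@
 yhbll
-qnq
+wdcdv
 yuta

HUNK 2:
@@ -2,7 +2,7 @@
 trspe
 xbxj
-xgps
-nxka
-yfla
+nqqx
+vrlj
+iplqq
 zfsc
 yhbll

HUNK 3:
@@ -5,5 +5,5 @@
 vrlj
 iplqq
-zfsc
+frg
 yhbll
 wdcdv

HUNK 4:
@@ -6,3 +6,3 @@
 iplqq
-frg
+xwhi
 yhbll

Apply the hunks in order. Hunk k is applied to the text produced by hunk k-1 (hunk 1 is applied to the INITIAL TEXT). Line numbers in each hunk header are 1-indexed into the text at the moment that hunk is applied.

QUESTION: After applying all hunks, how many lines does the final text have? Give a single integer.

Hunk 1: at line 8 remove [qnq] add [wdcdv] -> 13 lines: ecyaz trspe xbxj xgps nxka yfla zfsc yhbll wdcdv yuta vfntw vszjq lkmd
Hunk 2: at line 2 remove [xgps,nxka,yfla] add [nqqx,vrlj,iplqq] -> 13 lines: ecyaz trspe xbxj nqqx vrlj iplqq zfsc yhbll wdcdv yuta vfntw vszjq lkmd
Hunk 3: at line 5 remove [zfsc] add [frg] -> 13 lines: ecyaz trspe xbxj nqqx vrlj iplqq frg yhbll wdcdv yuta vfntw vszjq lkmd
Hunk 4: at line 6 remove [frg] add [xwhi] -> 13 lines: ecyaz trspe xbxj nqqx vrlj iplqq xwhi yhbll wdcdv yuta vfntw vszjq lkmd
Final line count: 13

Answer: 13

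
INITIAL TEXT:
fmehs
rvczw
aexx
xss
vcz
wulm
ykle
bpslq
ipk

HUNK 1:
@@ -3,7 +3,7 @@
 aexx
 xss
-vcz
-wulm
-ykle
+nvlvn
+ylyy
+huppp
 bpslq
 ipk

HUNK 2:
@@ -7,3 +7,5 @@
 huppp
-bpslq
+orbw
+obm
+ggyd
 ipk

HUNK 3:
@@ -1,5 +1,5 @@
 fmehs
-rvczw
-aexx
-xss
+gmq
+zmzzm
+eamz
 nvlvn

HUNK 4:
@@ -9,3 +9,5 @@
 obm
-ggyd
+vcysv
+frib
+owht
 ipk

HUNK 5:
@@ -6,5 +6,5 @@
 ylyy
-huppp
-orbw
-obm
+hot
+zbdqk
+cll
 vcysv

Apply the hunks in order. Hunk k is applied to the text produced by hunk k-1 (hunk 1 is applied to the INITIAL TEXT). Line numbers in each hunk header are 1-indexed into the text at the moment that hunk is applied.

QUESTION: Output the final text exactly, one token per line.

Answer: fmehs
gmq
zmzzm
eamz
nvlvn
ylyy
hot
zbdqk
cll
vcysv
frib
owht
ipk

Derivation:
Hunk 1: at line 3 remove [vcz,wulm,ykle] add [nvlvn,ylyy,huppp] -> 9 lines: fmehs rvczw aexx xss nvlvn ylyy huppp bpslq ipk
Hunk 2: at line 7 remove [bpslq] add [orbw,obm,ggyd] -> 11 lines: fmehs rvczw aexx xss nvlvn ylyy huppp orbw obm ggyd ipk
Hunk 3: at line 1 remove [rvczw,aexx,xss] add [gmq,zmzzm,eamz] -> 11 lines: fmehs gmq zmzzm eamz nvlvn ylyy huppp orbw obm ggyd ipk
Hunk 4: at line 9 remove [ggyd] add [vcysv,frib,owht] -> 13 lines: fmehs gmq zmzzm eamz nvlvn ylyy huppp orbw obm vcysv frib owht ipk
Hunk 5: at line 6 remove [huppp,orbw,obm] add [hot,zbdqk,cll] -> 13 lines: fmehs gmq zmzzm eamz nvlvn ylyy hot zbdqk cll vcysv frib owht ipk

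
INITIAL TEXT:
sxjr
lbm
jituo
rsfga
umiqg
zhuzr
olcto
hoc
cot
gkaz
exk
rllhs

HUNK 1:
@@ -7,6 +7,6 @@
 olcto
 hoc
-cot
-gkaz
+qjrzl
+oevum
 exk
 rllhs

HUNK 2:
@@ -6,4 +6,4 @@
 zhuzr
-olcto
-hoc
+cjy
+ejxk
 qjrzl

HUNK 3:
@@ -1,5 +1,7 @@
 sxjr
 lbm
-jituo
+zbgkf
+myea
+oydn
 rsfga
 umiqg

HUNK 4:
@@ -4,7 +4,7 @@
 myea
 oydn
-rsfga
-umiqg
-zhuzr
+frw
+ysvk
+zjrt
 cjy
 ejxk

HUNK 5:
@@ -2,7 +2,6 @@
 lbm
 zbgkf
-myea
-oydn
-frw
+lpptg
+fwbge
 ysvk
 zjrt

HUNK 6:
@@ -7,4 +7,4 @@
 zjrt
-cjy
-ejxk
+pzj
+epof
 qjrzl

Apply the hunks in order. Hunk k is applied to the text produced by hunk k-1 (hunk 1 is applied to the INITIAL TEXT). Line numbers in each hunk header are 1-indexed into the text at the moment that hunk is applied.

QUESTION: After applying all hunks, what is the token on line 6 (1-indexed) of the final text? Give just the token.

Answer: ysvk

Derivation:
Hunk 1: at line 7 remove [cot,gkaz] add [qjrzl,oevum] -> 12 lines: sxjr lbm jituo rsfga umiqg zhuzr olcto hoc qjrzl oevum exk rllhs
Hunk 2: at line 6 remove [olcto,hoc] add [cjy,ejxk] -> 12 lines: sxjr lbm jituo rsfga umiqg zhuzr cjy ejxk qjrzl oevum exk rllhs
Hunk 3: at line 1 remove [jituo] add [zbgkf,myea,oydn] -> 14 lines: sxjr lbm zbgkf myea oydn rsfga umiqg zhuzr cjy ejxk qjrzl oevum exk rllhs
Hunk 4: at line 4 remove [rsfga,umiqg,zhuzr] add [frw,ysvk,zjrt] -> 14 lines: sxjr lbm zbgkf myea oydn frw ysvk zjrt cjy ejxk qjrzl oevum exk rllhs
Hunk 5: at line 2 remove [myea,oydn,frw] add [lpptg,fwbge] -> 13 lines: sxjr lbm zbgkf lpptg fwbge ysvk zjrt cjy ejxk qjrzl oevum exk rllhs
Hunk 6: at line 7 remove [cjy,ejxk] add [pzj,epof] -> 13 lines: sxjr lbm zbgkf lpptg fwbge ysvk zjrt pzj epof qjrzl oevum exk rllhs
Final line 6: ysvk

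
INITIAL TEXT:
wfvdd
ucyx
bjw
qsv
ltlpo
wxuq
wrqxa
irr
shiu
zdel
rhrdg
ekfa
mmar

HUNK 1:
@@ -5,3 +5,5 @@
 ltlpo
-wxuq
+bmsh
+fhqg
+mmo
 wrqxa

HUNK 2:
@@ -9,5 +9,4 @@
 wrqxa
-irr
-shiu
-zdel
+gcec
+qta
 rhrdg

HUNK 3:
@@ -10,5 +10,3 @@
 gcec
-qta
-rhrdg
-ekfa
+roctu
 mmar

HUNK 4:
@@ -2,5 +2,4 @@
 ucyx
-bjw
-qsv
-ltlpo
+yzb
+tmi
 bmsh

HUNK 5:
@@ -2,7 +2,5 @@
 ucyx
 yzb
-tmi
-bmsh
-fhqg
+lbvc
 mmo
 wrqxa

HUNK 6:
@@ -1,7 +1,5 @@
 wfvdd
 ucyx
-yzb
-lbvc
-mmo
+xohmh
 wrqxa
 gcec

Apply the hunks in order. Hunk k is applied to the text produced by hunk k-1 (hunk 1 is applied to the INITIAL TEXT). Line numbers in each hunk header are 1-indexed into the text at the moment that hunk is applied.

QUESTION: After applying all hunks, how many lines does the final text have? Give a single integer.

Answer: 7

Derivation:
Hunk 1: at line 5 remove [wxuq] add [bmsh,fhqg,mmo] -> 15 lines: wfvdd ucyx bjw qsv ltlpo bmsh fhqg mmo wrqxa irr shiu zdel rhrdg ekfa mmar
Hunk 2: at line 9 remove [irr,shiu,zdel] add [gcec,qta] -> 14 lines: wfvdd ucyx bjw qsv ltlpo bmsh fhqg mmo wrqxa gcec qta rhrdg ekfa mmar
Hunk 3: at line 10 remove [qta,rhrdg,ekfa] add [roctu] -> 12 lines: wfvdd ucyx bjw qsv ltlpo bmsh fhqg mmo wrqxa gcec roctu mmar
Hunk 4: at line 2 remove [bjw,qsv,ltlpo] add [yzb,tmi] -> 11 lines: wfvdd ucyx yzb tmi bmsh fhqg mmo wrqxa gcec roctu mmar
Hunk 5: at line 2 remove [tmi,bmsh,fhqg] add [lbvc] -> 9 lines: wfvdd ucyx yzb lbvc mmo wrqxa gcec roctu mmar
Hunk 6: at line 1 remove [yzb,lbvc,mmo] add [xohmh] -> 7 lines: wfvdd ucyx xohmh wrqxa gcec roctu mmar
Final line count: 7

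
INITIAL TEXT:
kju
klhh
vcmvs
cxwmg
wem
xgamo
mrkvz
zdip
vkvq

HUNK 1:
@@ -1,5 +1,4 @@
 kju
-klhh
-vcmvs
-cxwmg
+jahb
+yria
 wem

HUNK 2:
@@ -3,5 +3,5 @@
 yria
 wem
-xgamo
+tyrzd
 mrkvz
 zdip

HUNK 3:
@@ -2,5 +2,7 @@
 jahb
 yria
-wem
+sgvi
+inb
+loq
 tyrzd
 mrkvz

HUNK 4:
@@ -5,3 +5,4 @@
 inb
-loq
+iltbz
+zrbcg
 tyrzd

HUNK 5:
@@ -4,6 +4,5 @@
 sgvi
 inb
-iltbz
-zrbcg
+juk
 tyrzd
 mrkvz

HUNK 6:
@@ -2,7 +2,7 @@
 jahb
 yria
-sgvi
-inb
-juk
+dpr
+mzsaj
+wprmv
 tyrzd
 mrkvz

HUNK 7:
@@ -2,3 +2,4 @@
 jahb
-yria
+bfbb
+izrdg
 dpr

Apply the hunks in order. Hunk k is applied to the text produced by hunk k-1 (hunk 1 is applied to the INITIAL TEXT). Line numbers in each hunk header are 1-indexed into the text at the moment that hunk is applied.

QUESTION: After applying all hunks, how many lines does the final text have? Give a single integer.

Answer: 11

Derivation:
Hunk 1: at line 1 remove [klhh,vcmvs,cxwmg] add [jahb,yria] -> 8 lines: kju jahb yria wem xgamo mrkvz zdip vkvq
Hunk 2: at line 3 remove [xgamo] add [tyrzd] -> 8 lines: kju jahb yria wem tyrzd mrkvz zdip vkvq
Hunk 3: at line 2 remove [wem] add [sgvi,inb,loq] -> 10 lines: kju jahb yria sgvi inb loq tyrzd mrkvz zdip vkvq
Hunk 4: at line 5 remove [loq] add [iltbz,zrbcg] -> 11 lines: kju jahb yria sgvi inb iltbz zrbcg tyrzd mrkvz zdip vkvq
Hunk 5: at line 4 remove [iltbz,zrbcg] add [juk] -> 10 lines: kju jahb yria sgvi inb juk tyrzd mrkvz zdip vkvq
Hunk 6: at line 2 remove [sgvi,inb,juk] add [dpr,mzsaj,wprmv] -> 10 lines: kju jahb yria dpr mzsaj wprmv tyrzd mrkvz zdip vkvq
Hunk 7: at line 2 remove [yria] add [bfbb,izrdg] -> 11 lines: kju jahb bfbb izrdg dpr mzsaj wprmv tyrzd mrkvz zdip vkvq
Final line count: 11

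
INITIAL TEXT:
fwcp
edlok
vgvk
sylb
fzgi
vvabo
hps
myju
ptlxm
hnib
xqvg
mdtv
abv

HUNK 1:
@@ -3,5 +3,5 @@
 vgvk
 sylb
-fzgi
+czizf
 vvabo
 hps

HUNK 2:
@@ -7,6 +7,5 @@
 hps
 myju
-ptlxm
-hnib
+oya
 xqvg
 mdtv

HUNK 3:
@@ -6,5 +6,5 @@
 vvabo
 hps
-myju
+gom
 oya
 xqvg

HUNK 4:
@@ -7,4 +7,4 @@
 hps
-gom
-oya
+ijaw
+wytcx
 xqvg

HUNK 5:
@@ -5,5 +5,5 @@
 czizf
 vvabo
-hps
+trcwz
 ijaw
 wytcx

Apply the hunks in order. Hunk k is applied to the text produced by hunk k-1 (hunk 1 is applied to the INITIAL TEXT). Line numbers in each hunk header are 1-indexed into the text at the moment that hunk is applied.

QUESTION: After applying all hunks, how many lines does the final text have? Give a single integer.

Hunk 1: at line 3 remove [fzgi] add [czizf] -> 13 lines: fwcp edlok vgvk sylb czizf vvabo hps myju ptlxm hnib xqvg mdtv abv
Hunk 2: at line 7 remove [ptlxm,hnib] add [oya] -> 12 lines: fwcp edlok vgvk sylb czizf vvabo hps myju oya xqvg mdtv abv
Hunk 3: at line 6 remove [myju] add [gom] -> 12 lines: fwcp edlok vgvk sylb czizf vvabo hps gom oya xqvg mdtv abv
Hunk 4: at line 7 remove [gom,oya] add [ijaw,wytcx] -> 12 lines: fwcp edlok vgvk sylb czizf vvabo hps ijaw wytcx xqvg mdtv abv
Hunk 5: at line 5 remove [hps] add [trcwz] -> 12 lines: fwcp edlok vgvk sylb czizf vvabo trcwz ijaw wytcx xqvg mdtv abv
Final line count: 12

Answer: 12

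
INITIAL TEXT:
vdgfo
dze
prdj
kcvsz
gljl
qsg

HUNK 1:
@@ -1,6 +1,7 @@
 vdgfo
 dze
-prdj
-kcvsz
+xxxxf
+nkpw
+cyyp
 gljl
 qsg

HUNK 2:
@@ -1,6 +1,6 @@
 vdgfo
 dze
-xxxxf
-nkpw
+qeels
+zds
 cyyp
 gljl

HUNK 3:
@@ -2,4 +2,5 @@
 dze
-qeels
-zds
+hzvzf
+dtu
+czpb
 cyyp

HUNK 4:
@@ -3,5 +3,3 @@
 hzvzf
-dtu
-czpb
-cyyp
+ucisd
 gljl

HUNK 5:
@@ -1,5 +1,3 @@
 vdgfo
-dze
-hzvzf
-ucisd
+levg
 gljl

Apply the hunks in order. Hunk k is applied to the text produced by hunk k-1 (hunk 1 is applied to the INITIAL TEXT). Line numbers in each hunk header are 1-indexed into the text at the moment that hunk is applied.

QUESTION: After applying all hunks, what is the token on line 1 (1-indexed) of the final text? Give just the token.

Answer: vdgfo

Derivation:
Hunk 1: at line 1 remove [prdj,kcvsz] add [xxxxf,nkpw,cyyp] -> 7 lines: vdgfo dze xxxxf nkpw cyyp gljl qsg
Hunk 2: at line 1 remove [xxxxf,nkpw] add [qeels,zds] -> 7 lines: vdgfo dze qeels zds cyyp gljl qsg
Hunk 3: at line 2 remove [qeels,zds] add [hzvzf,dtu,czpb] -> 8 lines: vdgfo dze hzvzf dtu czpb cyyp gljl qsg
Hunk 4: at line 3 remove [dtu,czpb,cyyp] add [ucisd] -> 6 lines: vdgfo dze hzvzf ucisd gljl qsg
Hunk 5: at line 1 remove [dze,hzvzf,ucisd] add [levg] -> 4 lines: vdgfo levg gljl qsg
Final line 1: vdgfo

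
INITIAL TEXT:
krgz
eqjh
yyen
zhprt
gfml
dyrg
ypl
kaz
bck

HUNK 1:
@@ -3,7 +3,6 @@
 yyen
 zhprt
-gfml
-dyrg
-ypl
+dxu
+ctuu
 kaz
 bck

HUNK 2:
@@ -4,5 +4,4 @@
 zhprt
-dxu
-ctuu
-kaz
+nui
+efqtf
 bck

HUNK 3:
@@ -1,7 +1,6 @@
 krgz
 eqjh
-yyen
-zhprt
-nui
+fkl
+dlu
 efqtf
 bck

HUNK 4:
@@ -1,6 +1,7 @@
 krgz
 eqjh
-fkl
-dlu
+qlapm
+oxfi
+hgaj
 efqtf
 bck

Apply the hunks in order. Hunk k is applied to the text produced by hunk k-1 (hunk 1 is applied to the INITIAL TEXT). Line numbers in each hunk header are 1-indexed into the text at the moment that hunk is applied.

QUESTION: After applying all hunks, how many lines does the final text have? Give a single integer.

Answer: 7

Derivation:
Hunk 1: at line 3 remove [gfml,dyrg,ypl] add [dxu,ctuu] -> 8 lines: krgz eqjh yyen zhprt dxu ctuu kaz bck
Hunk 2: at line 4 remove [dxu,ctuu,kaz] add [nui,efqtf] -> 7 lines: krgz eqjh yyen zhprt nui efqtf bck
Hunk 3: at line 1 remove [yyen,zhprt,nui] add [fkl,dlu] -> 6 lines: krgz eqjh fkl dlu efqtf bck
Hunk 4: at line 1 remove [fkl,dlu] add [qlapm,oxfi,hgaj] -> 7 lines: krgz eqjh qlapm oxfi hgaj efqtf bck
Final line count: 7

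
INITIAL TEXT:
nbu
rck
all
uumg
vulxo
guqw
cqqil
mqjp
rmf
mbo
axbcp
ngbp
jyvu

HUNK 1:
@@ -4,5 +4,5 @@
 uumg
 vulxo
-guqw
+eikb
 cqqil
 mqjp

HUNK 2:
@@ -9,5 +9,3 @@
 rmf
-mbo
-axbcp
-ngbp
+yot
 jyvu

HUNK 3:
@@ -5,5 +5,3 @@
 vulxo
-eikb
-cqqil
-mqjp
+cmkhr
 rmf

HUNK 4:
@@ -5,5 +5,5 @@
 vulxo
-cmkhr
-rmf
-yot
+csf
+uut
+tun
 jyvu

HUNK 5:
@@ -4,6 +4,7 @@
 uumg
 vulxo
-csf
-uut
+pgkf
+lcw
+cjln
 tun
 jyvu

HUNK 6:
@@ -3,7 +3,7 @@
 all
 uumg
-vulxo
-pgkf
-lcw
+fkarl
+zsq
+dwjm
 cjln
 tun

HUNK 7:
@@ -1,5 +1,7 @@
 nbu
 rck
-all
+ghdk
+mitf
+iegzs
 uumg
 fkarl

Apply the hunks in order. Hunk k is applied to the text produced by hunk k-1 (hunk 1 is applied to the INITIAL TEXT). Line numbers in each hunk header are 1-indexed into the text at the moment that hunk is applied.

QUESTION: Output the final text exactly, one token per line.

Hunk 1: at line 4 remove [guqw] add [eikb] -> 13 lines: nbu rck all uumg vulxo eikb cqqil mqjp rmf mbo axbcp ngbp jyvu
Hunk 2: at line 9 remove [mbo,axbcp,ngbp] add [yot] -> 11 lines: nbu rck all uumg vulxo eikb cqqil mqjp rmf yot jyvu
Hunk 3: at line 5 remove [eikb,cqqil,mqjp] add [cmkhr] -> 9 lines: nbu rck all uumg vulxo cmkhr rmf yot jyvu
Hunk 4: at line 5 remove [cmkhr,rmf,yot] add [csf,uut,tun] -> 9 lines: nbu rck all uumg vulxo csf uut tun jyvu
Hunk 5: at line 4 remove [csf,uut] add [pgkf,lcw,cjln] -> 10 lines: nbu rck all uumg vulxo pgkf lcw cjln tun jyvu
Hunk 6: at line 3 remove [vulxo,pgkf,lcw] add [fkarl,zsq,dwjm] -> 10 lines: nbu rck all uumg fkarl zsq dwjm cjln tun jyvu
Hunk 7: at line 1 remove [all] add [ghdk,mitf,iegzs] -> 12 lines: nbu rck ghdk mitf iegzs uumg fkarl zsq dwjm cjln tun jyvu

Answer: nbu
rck
ghdk
mitf
iegzs
uumg
fkarl
zsq
dwjm
cjln
tun
jyvu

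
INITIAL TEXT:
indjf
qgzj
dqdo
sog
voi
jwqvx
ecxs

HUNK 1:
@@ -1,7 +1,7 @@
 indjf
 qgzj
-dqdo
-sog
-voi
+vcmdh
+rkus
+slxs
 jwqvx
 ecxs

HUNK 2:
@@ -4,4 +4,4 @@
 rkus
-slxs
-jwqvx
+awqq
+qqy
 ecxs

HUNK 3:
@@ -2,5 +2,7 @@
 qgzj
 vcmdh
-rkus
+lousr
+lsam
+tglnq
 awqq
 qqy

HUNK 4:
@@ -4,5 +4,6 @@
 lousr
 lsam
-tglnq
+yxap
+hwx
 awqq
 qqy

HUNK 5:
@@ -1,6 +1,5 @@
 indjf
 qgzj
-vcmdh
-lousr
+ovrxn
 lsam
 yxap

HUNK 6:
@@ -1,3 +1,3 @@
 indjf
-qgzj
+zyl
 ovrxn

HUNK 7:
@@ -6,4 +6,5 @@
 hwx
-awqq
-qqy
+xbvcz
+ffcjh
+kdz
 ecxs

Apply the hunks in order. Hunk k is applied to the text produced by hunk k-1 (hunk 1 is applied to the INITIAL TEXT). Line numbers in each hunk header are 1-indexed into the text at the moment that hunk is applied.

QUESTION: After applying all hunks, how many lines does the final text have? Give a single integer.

Hunk 1: at line 1 remove [dqdo,sog,voi] add [vcmdh,rkus,slxs] -> 7 lines: indjf qgzj vcmdh rkus slxs jwqvx ecxs
Hunk 2: at line 4 remove [slxs,jwqvx] add [awqq,qqy] -> 7 lines: indjf qgzj vcmdh rkus awqq qqy ecxs
Hunk 3: at line 2 remove [rkus] add [lousr,lsam,tglnq] -> 9 lines: indjf qgzj vcmdh lousr lsam tglnq awqq qqy ecxs
Hunk 4: at line 4 remove [tglnq] add [yxap,hwx] -> 10 lines: indjf qgzj vcmdh lousr lsam yxap hwx awqq qqy ecxs
Hunk 5: at line 1 remove [vcmdh,lousr] add [ovrxn] -> 9 lines: indjf qgzj ovrxn lsam yxap hwx awqq qqy ecxs
Hunk 6: at line 1 remove [qgzj] add [zyl] -> 9 lines: indjf zyl ovrxn lsam yxap hwx awqq qqy ecxs
Hunk 7: at line 6 remove [awqq,qqy] add [xbvcz,ffcjh,kdz] -> 10 lines: indjf zyl ovrxn lsam yxap hwx xbvcz ffcjh kdz ecxs
Final line count: 10

Answer: 10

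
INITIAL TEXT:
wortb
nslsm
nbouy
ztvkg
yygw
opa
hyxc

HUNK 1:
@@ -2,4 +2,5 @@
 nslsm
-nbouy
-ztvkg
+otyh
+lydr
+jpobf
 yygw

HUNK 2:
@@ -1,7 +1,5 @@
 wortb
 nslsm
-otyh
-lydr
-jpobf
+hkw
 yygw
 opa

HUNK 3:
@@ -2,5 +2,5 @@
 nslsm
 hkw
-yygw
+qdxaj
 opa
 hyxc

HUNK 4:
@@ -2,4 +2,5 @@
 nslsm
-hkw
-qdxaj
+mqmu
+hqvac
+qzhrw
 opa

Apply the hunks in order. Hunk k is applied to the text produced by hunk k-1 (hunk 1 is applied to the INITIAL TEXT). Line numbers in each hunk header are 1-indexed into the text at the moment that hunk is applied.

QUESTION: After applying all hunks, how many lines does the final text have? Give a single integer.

Hunk 1: at line 2 remove [nbouy,ztvkg] add [otyh,lydr,jpobf] -> 8 lines: wortb nslsm otyh lydr jpobf yygw opa hyxc
Hunk 2: at line 1 remove [otyh,lydr,jpobf] add [hkw] -> 6 lines: wortb nslsm hkw yygw opa hyxc
Hunk 3: at line 2 remove [yygw] add [qdxaj] -> 6 lines: wortb nslsm hkw qdxaj opa hyxc
Hunk 4: at line 2 remove [hkw,qdxaj] add [mqmu,hqvac,qzhrw] -> 7 lines: wortb nslsm mqmu hqvac qzhrw opa hyxc
Final line count: 7

Answer: 7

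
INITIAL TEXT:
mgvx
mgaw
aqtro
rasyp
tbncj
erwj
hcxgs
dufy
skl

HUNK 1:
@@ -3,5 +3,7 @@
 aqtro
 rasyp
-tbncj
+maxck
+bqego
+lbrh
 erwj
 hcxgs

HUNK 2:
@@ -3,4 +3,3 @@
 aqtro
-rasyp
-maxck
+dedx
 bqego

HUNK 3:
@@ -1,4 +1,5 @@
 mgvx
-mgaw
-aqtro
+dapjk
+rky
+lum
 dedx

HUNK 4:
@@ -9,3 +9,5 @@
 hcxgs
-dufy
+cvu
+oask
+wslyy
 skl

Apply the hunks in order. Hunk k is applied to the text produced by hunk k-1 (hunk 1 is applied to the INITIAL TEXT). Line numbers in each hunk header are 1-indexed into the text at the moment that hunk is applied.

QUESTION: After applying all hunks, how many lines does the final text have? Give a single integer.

Answer: 13

Derivation:
Hunk 1: at line 3 remove [tbncj] add [maxck,bqego,lbrh] -> 11 lines: mgvx mgaw aqtro rasyp maxck bqego lbrh erwj hcxgs dufy skl
Hunk 2: at line 3 remove [rasyp,maxck] add [dedx] -> 10 lines: mgvx mgaw aqtro dedx bqego lbrh erwj hcxgs dufy skl
Hunk 3: at line 1 remove [mgaw,aqtro] add [dapjk,rky,lum] -> 11 lines: mgvx dapjk rky lum dedx bqego lbrh erwj hcxgs dufy skl
Hunk 4: at line 9 remove [dufy] add [cvu,oask,wslyy] -> 13 lines: mgvx dapjk rky lum dedx bqego lbrh erwj hcxgs cvu oask wslyy skl
Final line count: 13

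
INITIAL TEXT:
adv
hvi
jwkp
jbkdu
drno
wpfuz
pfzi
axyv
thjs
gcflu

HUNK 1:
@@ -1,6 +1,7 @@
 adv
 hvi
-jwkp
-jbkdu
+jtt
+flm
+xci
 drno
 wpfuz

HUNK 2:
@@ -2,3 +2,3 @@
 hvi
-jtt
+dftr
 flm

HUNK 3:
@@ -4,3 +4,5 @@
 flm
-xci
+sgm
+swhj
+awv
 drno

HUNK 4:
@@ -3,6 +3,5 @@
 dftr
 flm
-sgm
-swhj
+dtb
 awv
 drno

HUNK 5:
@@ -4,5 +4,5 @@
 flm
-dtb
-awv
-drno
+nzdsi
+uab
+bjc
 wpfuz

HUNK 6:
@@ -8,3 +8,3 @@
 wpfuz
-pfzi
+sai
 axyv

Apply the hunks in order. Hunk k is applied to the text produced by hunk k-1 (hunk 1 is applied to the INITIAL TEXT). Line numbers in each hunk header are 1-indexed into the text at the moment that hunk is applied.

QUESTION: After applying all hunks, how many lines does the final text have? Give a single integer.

Answer: 12

Derivation:
Hunk 1: at line 1 remove [jwkp,jbkdu] add [jtt,flm,xci] -> 11 lines: adv hvi jtt flm xci drno wpfuz pfzi axyv thjs gcflu
Hunk 2: at line 2 remove [jtt] add [dftr] -> 11 lines: adv hvi dftr flm xci drno wpfuz pfzi axyv thjs gcflu
Hunk 3: at line 4 remove [xci] add [sgm,swhj,awv] -> 13 lines: adv hvi dftr flm sgm swhj awv drno wpfuz pfzi axyv thjs gcflu
Hunk 4: at line 3 remove [sgm,swhj] add [dtb] -> 12 lines: adv hvi dftr flm dtb awv drno wpfuz pfzi axyv thjs gcflu
Hunk 5: at line 4 remove [dtb,awv,drno] add [nzdsi,uab,bjc] -> 12 lines: adv hvi dftr flm nzdsi uab bjc wpfuz pfzi axyv thjs gcflu
Hunk 6: at line 8 remove [pfzi] add [sai] -> 12 lines: adv hvi dftr flm nzdsi uab bjc wpfuz sai axyv thjs gcflu
Final line count: 12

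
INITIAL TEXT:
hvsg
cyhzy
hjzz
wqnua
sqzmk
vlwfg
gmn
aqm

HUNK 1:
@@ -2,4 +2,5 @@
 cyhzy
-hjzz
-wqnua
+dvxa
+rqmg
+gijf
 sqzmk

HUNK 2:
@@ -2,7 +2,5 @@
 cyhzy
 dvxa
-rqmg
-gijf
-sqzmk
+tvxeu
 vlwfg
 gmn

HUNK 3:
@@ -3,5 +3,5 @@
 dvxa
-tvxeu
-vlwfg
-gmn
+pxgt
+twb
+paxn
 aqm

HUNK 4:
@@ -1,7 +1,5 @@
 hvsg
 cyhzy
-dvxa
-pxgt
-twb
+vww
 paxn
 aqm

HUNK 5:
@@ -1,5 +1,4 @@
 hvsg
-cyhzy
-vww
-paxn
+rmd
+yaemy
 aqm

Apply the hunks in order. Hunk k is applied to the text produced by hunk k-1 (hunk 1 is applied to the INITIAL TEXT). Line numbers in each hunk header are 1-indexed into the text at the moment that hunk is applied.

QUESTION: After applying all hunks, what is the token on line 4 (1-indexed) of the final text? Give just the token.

Answer: aqm

Derivation:
Hunk 1: at line 2 remove [hjzz,wqnua] add [dvxa,rqmg,gijf] -> 9 lines: hvsg cyhzy dvxa rqmg gijf sqzmk vlwfg gmn aqm
Hunk 2: at line 2 remove [rqmg,gijf,sqzmk] add [tvxeu] -> 7 lines: hvsg cyhzy dvxa tvxeu vlwfg gmn aqm
Hunk 3: at line 3 remove [tvxeu,vlwfg,gmn] add [pxgt,twb,paxn] -> 7 lines: hvsg cyhzy dvxa pxgt twb paxn aqm
Hunk 4: at line 1 remove [dvxa,pxgt,twb] add [vww] -> 5 lines: hvsg cyhzy vww paxn aqm
Hunk 5: at line 1 remove [cyhzy,vww,paxn] add [rmd,yaemy] -> 4 lines: hvsg rmd yaemy aqm
Final line 4: aqm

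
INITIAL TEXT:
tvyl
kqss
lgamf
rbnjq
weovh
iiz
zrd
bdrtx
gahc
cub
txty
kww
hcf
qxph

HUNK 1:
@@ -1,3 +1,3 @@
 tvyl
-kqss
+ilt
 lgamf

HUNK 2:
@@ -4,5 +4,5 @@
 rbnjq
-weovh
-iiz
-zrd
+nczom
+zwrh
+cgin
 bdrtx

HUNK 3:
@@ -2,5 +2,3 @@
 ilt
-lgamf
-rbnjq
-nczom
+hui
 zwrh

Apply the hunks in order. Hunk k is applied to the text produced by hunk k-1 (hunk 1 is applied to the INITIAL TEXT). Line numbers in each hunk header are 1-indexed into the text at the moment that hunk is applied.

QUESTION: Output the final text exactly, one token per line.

Answer: tvyl
ilt
hui
zwrh
cgin
bdrtx
gahc
cub
txty
kww
hcf
qxph

Derivation:
Hunk 1: at line 1 remove [kqss] add [ilt] -> 14 lines: tvyl ilt lgamf rbnjq weovh iiz zrd bdrtx gahc cub txty kww hcf qxph
Hunk 2: at line 4 remove [weovh,iiz,zrd] add [nczom,zwrh,cgin] -> 14 lines: tvyl ilt lgamf rbnjq nczom zwrh cgin bdrtx gahc cub txty kww hcf qxph
Hunk 3: at line 2 remove [lgamf,rbnjq,nczom] add [hui] -> 12 lines: tvyl ilt hui zwrh cgin bdrtx gahc cub txty kww hcf qxph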